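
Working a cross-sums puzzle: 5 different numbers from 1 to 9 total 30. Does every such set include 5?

No

Counterexample: {2,4,7,8,9} sums to 30 without using 5.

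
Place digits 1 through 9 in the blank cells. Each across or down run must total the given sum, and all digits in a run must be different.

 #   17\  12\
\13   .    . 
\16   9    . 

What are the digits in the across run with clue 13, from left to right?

8 5

16 in 2 cells must be {7,9}; 17 in 2 cells must be {8,9}.
R1C1 = 17 − 9 = 8 completes the 17 down.
R1C2 = 13 − 8 = 5 completes the 13 across.
R2C2 = 16 − 9 = 7 completes the 16 across.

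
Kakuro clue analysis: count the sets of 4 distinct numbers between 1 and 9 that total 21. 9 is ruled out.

4 distinct digits from 1–9 sum between 10 and 30.
Dropping sets that contain 9.
Enumerating: {1,5,7,8}, {2,4,7,8}, {2,5,6,8}, {3,4,6,8}, {3,5,6,7}.

5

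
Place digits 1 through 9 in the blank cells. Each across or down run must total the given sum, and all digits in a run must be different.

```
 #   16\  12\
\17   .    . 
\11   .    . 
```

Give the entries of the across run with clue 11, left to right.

7 4

17 in 2 cells must be {8,9}; 16 in 2 cells must be {7,9}.
The 17 across and the 16 down share only 9, so R1C1 = 9.
R1C2 = 17 − 9 = 8 completes the 17 across.
R2C1 = 16 − 9 = 7 completes the 16 down.
R2C2 = 11 − 7 = 4 completes the 11 across.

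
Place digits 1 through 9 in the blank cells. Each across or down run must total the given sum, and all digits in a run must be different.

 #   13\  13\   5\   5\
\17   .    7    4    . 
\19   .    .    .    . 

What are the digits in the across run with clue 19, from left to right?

R1C1 = 5: the only remaining digit allowed by both the 17 across and the 13 down.
R1C4 = 17 − 16 = 1 completes the 17 across.
R2C1 = 13 − 5 = 8 completes the 13 down.
R2C2 = 13 − 7 = 6 completes the 13 down.
R2C3 = 5 − 4 = 1 completes the 5 down.
R2C4 = 19 − 15 = 4 completes the 19 across.

8 6 1 4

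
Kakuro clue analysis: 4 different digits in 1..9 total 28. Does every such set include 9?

Yes

Every partition of 28 into 4 distinct digits includes 9: {4,7,8,9}, {5,6,8,9}.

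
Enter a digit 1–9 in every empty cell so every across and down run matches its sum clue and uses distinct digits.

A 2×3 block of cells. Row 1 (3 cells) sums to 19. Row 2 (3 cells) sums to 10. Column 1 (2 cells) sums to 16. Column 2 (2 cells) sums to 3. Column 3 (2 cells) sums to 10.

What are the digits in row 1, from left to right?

16 in 2 cells must be {7,9}; 3 in 2 cells must be {1,2}.
The 19 across and the 3 down share only 2, so (1,2) = 2.
The 10 across and the 16 down share only 7, so (2,1) = 7.
(2,2) = 3 − 2 = 1 completes the 3 down.
(2,3) = 10 − 8 = 2 completes the 10 across.
(1,1) = 16 − 7 = 9 completes the 16 down.
(1,3) = 19 − 11 = 8 completes the 19 across.

9, 2, 8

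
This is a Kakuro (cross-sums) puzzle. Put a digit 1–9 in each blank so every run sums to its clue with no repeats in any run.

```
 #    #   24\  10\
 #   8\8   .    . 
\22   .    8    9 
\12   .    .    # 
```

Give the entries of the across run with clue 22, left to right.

5 8 9

24 in 3 cells must be {7,8,9}.
R1C2 = 7: the only remaining digit allowed by both the 8 across and the 24 down.
R1C3 = 8 − 7 = 1 completes the 8 across.
R2C1 = 22 − 17 = 5 completes the 22 across.
R3C1 = 8 − 5 = 3 completes the 8 down.
R3C2 = 12 − 3 = 9 completes the 12 across.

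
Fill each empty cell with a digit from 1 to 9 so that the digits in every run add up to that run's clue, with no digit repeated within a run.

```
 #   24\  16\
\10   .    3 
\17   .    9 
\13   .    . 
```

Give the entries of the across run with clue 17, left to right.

8 9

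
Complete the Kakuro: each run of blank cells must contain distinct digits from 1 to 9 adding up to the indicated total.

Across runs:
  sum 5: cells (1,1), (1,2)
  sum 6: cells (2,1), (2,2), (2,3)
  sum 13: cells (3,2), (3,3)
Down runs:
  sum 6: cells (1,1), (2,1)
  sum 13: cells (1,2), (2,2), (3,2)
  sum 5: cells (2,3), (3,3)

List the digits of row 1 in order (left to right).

6 in 3 cells must be {1,2,3}.
The 13 across and the 5 down share only 4, so (3,3) = 4.
(2,3) = 5 − 4 = 1 completes the 5 down.
(3,2) = 13 − 4 = 9 completes the 13 across.
(2,1) = 2: the only remaining digit allowed by both the 6 across and the 6 down.
(2,2) = 6 − 3 = 3 completes the 6 across.
(1,1) = 6 − 2 = 4 completes the 6 down.
(1,2) = 5 − 4 = 1 completes the 5 across.

4 1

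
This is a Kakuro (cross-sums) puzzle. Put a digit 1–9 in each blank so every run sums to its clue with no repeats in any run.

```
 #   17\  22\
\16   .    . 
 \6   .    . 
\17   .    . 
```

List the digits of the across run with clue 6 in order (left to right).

1, 5

16 in 2 cells must be {7,9}; 17 in 2 cells must be {8,9}.
The 6 across and the 22 down share only 5, so R2C2 = 5.
Given what's placed, R1C2 must be 9 to fit the 16 across and 22 down.
R2C1 = 6 − 5 = 1 completes the 6 across.
R3C1 = 9: the only remaining digit allowed by both the 17 across and the 17 down.
R3C2 = 17 − 9 = 8 completes the 17 across.
R1C1 = 16 − 9 = 7 completes the 16 across.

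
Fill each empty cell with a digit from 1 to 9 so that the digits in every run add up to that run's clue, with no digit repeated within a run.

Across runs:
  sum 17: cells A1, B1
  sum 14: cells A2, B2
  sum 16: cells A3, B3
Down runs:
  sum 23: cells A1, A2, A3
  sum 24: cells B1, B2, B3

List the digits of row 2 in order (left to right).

17 in 2 cells must be {8,9}; 16 in 2 cells must be {7,9}; 23 in 3 cells must be {6,8,9}.
The 16 across and the 23 down share only 9, so A3 = 9.
B3 = 16 − 9 = 7 completes the 16 across.
Given what's placed, A1 must be 8 to fit the 17 across and 23 down.
B1 = 17 − 8 = 9 completes the 17 across.
A2 = 23 − 17 = 6 completes the 23 down.
B2 = 14 − 6 = 8 completes the 14 across.

6 8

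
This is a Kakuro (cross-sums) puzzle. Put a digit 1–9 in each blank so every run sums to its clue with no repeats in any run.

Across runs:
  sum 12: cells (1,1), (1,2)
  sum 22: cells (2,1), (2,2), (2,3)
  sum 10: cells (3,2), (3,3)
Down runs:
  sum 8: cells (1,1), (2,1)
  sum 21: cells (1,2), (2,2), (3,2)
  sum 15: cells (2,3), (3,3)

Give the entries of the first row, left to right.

3, 9

Nothing is forced directly, so branch on (2,1), whose candidates are 5 or 6 or 7. If (2,1) = 6: then (1,1) would have to be in {3,4,5,7,8,9} for the 12 across but in {2} for the 8 down — contradiction. If (2,1) = 7: then (1,1) would have to be in {3,4,5,7,8,9} for the 12 across but in {1} for the 8 down — contradiction. So (2,1) = 5.
(1,1) = 8 − 5 = 3 completes the 8 down.
(1,2) = 12 − 3 = 9 completes the 12 across.
(2,2) = 8: the only remaining digit allowed by both the 22 across and the 21 down.
(2,3) = 22 − 13 = 9 completes the 22 across.
(3,2) = 21 − 17 = 4 completes the 21 down.
(3,3) = 10 − 4 = 6 completes the 10 across.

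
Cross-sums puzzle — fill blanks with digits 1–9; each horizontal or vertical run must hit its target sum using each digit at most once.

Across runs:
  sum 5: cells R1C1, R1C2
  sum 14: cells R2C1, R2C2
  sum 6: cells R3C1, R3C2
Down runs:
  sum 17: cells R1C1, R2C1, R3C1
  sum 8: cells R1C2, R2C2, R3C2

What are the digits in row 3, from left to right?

The 14 across and the 8 down share only 5, so R2C2 = 5.
R2C1 = 14 − 5 = 9 completes the 14 across.
Nothing is forced directly, so branch on R1C2, whose candidates are 1 or 2. If R1C2 = 1: then R1C1 would have to be in {4} for the 5 across but in {1,2,3,5,6,7} for the 17 down — contradiction. So R1C2 = 2.
R1C1 = 5 − 2 = 3 completes the 5 across.
R3C1 = 17 − 12 = 5 completes the 17 down.
R3C2 = 6 − 5 = 1 completes the 6 across.

5 1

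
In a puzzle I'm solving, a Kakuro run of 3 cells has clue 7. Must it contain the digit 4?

The only way to make 7 from 3 distinct digits is {1,2,4}, which contains 4.

Yes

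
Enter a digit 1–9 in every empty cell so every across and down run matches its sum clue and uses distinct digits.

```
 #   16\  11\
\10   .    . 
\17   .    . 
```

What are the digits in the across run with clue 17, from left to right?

9, 8

17 in 2 cells must be {8,9}; 16 in 2 cells must be {7,9}.
The 17 across and the 16 down share only 9, so R2C1 = 9.
R2C2 = 17 − 9 = 8 completes the 17 across.
R1C1 = 16 − 9 = 7 completes the 16 down.
R1C2 = 10 − 7 = 3 completes the 10 across.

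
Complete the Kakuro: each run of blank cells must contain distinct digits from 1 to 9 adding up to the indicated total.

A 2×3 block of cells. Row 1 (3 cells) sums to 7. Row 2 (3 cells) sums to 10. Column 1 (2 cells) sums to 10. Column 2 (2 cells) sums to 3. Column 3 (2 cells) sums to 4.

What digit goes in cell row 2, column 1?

7 in 3 cells must be {1,2,4}; 3 in 2 cells must be {1,2}; 4 in 2 cells must be {1,3}.
The 7 across and the 4 down share only 1, so (1,3) = 1.
(2,3) = 4 − 1 = 3 completes the 4 down.
Given what's placed, (1,2) must be 2 to fit the 7 across and 3 down.
(2,2) = 3 − 2 = 1 completes the 3 down.
(1,1) = 7 − 3 = 4 completes the 7 across.
(2,1) = 10 − 4 = 6 completes the 10 across.

6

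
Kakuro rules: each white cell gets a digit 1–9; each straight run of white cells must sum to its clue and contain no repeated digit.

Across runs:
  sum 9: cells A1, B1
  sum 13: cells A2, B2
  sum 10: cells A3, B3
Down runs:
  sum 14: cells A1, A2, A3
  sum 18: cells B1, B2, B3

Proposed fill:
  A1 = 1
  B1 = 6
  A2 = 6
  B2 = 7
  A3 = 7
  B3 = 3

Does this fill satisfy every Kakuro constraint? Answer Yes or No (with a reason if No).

No — the down run B1–B3 sums to 16, not 18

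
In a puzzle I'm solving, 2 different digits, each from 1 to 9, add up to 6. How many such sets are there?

2

2 distinct digits from 1–9 sum between 3 and 17.
Enumerating: {1,5}, {2,4}.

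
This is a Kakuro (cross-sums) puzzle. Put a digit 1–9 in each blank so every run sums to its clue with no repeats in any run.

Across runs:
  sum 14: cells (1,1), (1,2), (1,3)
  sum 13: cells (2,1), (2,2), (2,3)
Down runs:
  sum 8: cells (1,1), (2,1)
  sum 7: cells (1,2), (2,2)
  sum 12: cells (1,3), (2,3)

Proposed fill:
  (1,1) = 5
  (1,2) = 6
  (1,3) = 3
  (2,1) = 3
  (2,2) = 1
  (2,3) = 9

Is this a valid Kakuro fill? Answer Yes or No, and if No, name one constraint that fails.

Yes

Across: 5+6+3=14; 3+1+9=13. Down: 5+3=8; 6+1=7; 3+9=12. No digit repeats within any run.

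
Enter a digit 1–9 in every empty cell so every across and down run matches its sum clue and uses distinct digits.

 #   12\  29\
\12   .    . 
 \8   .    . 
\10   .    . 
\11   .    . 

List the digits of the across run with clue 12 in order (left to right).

3, 9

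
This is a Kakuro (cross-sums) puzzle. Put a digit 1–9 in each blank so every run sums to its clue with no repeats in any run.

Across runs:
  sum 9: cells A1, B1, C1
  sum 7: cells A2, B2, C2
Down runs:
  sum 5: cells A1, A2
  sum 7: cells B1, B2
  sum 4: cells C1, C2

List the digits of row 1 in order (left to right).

7 in 3 cells must be {1,2,4}; 4 in 2 cells must be {1,3}.
The 7 across and the 4 down share only 1, so C2 = 1.
C1 = 4 − 1 = 3 completes the 4 down.
Nothing is forced directly, so branch on A2, whose candidates are 2 or 4. If A2 = 2: then A1 would have to be in {1,2,4,5} for the 9 across but in {3} for the 5 down — contradiction. So A2 = 4.
A1 = 5 − 4 = 1 completes the 5 down.
B1 = 9 − 4 = 5 completes the 9 across.
B2 = 7 − 5 = 2 completes the 7 across.

1 5 3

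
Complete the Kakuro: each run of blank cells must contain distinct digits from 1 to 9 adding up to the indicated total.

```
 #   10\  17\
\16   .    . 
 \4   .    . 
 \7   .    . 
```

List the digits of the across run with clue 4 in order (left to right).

1, 3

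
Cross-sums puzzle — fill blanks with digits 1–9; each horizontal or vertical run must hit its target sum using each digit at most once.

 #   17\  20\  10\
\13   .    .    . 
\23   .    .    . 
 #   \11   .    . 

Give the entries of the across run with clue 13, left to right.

9, 3, 1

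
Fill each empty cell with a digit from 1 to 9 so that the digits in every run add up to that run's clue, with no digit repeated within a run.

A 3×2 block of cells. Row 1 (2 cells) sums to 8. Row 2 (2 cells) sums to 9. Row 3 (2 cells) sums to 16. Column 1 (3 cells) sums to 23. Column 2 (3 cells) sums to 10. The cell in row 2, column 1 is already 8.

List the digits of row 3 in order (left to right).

9 7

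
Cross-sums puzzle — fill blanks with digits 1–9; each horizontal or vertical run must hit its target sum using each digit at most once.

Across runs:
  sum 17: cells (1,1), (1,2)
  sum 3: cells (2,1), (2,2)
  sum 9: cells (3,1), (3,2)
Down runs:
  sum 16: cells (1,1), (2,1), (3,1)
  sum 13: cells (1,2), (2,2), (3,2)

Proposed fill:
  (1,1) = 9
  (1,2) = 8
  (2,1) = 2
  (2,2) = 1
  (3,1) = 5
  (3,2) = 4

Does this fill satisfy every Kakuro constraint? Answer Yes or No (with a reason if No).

Across: 9+8=17; 2+1=3; 5+4=9. Down: 9+2+5=16; 8+1+4=13. No digit repeats within any run.

Yes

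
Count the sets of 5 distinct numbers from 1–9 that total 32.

3

5 distinct digits from 1–9 sum between 15 and 35.
Enumerating: {2,6,7,8,9}, {3,5,7,8,9}, {4,5,6,8,9}.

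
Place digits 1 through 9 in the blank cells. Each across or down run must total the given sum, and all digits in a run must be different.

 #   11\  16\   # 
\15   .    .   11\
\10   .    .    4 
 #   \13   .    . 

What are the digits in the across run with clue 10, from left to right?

Given what's placed, R2C1 must be 5 to fit the 10 across and 11 down.
R2C2 = 10 − 9 = 1 completes the 10 across.
R3C3 = 11 − 4 = 7 completes the 11 down.
R1C1 = 11 − 5 = 6 completes the 11 down.
R1C2 = 15 − 6 = 9 completes the 15 across.
R3C2 = 13 − 7 = 6 completes the 13 across.

5 1 4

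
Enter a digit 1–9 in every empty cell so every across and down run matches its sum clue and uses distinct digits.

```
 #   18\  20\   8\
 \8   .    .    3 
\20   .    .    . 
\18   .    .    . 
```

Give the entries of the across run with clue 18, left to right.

R1C2 = 4: the only remaining digit allowed by both the 8 across and the 20 down.
R2C3 = 4: the only remaining digit allowed by both the 20 across and the 8 down.
R3C3 = 8 − 7 = 1 completes the 8 down.
R1C1 = 8 − 7 = 1 completes the 8 across.
R2C1 = 9: the only remaining digit allowed by both the 20 across and the 18 down.
R2C2 = 20 − 13 = 7 completes the 20 across.
R3C1 = 18 − 10 = 8 completes the 18 down.
R3C2 = 18 − 9 = 9 completes the 18 across.

8 9 1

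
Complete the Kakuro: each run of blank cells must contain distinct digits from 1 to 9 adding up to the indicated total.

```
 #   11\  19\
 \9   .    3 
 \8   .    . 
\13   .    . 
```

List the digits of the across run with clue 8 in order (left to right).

R1C1 = 9 − 3 = 6 completes the 9 across.
R2C2 = 7: the only remaining digit allowed by both the 8 across and the 19 down.
Given what's placed, R3C1 must be 4 to fit the 13 across and 11 down.
R3C2 = 13 − 4 = 9 completes the 13 across.
R2C1 = 8 − 7 = 1 completes the 8 across.

1 7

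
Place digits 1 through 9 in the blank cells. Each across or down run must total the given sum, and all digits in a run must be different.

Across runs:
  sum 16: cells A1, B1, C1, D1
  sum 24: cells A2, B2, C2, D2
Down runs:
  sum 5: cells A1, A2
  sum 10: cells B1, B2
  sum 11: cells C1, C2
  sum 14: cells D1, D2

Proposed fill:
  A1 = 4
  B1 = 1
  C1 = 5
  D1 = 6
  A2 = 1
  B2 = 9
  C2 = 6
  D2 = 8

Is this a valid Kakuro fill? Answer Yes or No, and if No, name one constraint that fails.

Yes

Across: 4+1+5+6=16; 1+9+6+8=24. Down: 4+1=5; 1+9=10; 5+6=11; 6+8=14. No digit repeats within any run.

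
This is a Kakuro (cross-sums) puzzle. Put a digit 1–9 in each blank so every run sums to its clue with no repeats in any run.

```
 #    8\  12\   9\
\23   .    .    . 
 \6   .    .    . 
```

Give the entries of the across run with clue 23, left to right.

23 in 3 cells must be {6,8,9}; 6 in 3 cells must be {1,2,3}.
The 23 across and the 8 down share only 6, so R1C1 = 6.
Given what's placed, R1C3 must be 8 to fit the 23 across and 9 down.
R2C1 = 8 − 6 = 2 completes the 8 down.
R2C2 = 3: the only remaining digit allowed by both the 6 across and the 12 down.
R2C3 = 6 − 5 = 1 completes the 6 across.
R1C2 = 23 − 14 = 9 completes the 23 across.

6 9 8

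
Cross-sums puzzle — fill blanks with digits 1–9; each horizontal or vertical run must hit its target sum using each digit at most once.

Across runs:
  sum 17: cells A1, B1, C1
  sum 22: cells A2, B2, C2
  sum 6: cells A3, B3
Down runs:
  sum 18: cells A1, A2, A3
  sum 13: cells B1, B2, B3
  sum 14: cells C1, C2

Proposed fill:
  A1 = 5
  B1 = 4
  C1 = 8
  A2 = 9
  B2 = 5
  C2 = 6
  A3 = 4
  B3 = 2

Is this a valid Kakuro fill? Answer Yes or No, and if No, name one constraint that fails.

No — the across run A2–C2 sums to 20, not 22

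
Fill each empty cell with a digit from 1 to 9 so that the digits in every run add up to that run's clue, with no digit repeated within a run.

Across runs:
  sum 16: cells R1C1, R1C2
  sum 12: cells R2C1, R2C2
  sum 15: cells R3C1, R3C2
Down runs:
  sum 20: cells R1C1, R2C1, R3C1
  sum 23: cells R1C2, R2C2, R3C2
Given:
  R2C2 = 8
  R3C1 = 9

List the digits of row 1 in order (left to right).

7 9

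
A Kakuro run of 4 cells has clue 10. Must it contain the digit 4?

Yes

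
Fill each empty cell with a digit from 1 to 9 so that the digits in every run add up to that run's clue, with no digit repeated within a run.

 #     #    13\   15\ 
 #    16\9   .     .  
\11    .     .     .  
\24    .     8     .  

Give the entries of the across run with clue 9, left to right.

24 in 3 cells must be {7,8,9}; 16 in 2 cells must be {7,9}.
Intersecting the 11 across with the 16 down forces R2C1 = 7.
R3C1 = 16 − 7 = 9 completes the 16 down.
R3C3 = 24 − 17 = 7 completes the 24 across.
Given what's placed, R2C3 must be 3 to fit the 11 across and 15 down.
R1C3 = 15 − 10 = 5 completes the 15 down.
R2C2 = 11 − 10 = 1 completes the 11 across.
R1C2 = 9 − 5 = 4 completes the 9 across.

4 5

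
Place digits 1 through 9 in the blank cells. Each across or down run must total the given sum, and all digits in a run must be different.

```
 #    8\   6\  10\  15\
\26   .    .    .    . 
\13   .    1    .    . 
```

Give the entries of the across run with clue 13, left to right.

2 1 3 7

R1C2 = 6 − 1 = 5 completes the 6 down.
Nothing is forced directly, so branch on R1C1, whose candidates are 6 or 7. If R1C1 = 7: then R2C1 would have to be in {2,3,4,5,6,7} for the 13 across but in {1} for the 8 down — contradiction. So R1C1 = 6.
R2C1 = 8 − 6 = 2 completes the 8 down.
No cell is forced outright now. R2C4 can only be 6 or 7 (the digits allowed by both its 13 across and its 15 down). If R2C4 = 6: then R1C4 would have to be in {7,8} for the 26 across but in {9} for the 15 down — contradiction. So R2C4 = 7.
R1C4 = 15 − 7 = 8 completes the 15 down.
R2C3 = 13 − 10 = 3 completes the 13 across.
R1C3 = 26 − 19 = 7 completes the 26 across.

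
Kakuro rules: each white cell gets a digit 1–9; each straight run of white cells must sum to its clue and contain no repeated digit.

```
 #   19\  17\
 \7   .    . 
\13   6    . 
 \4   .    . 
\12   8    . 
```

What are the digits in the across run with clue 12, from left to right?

4 in 2 cells must be {1,3}.
R2C2 = 13 − 6 = 7 completes the 13 across.
R4C2 = 12 − 8 = 4 completes the 12 across.
R3C2 = 1: the only remaining digit allowed by both the 4 across and the 17 down.
R1C2 = 17 − 12 = 5 completes the 17 down.
R3C1 = 4 − 1 = 3 completes the 4 across.
R1C1 = 7 − 5 = 2 completes the 7 across.

8 4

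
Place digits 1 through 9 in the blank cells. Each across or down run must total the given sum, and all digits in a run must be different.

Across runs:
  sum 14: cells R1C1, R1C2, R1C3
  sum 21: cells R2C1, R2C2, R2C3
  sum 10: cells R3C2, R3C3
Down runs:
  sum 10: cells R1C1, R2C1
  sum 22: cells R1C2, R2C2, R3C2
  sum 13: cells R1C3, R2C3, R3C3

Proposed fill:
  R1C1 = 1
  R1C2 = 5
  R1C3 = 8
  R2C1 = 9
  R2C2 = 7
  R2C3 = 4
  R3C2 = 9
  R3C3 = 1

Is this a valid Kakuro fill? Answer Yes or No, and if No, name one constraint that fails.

No — the down run R1C2–R3C2 sums to 21, not 22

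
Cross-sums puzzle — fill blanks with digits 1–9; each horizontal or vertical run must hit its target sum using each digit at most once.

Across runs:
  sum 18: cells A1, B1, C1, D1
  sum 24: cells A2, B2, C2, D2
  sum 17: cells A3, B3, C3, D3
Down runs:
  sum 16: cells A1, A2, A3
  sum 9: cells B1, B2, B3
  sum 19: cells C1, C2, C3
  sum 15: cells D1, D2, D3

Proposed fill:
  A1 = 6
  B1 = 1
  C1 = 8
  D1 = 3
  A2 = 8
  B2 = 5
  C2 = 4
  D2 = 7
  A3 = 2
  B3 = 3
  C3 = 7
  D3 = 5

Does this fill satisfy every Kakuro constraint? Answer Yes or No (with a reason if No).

Yes

Across: 6+1+8+3=18; 8+5+4+7=24; 2+3+7+5=17. Down: 6+8+2=16; 1+5+3=9; 8+4+7=19; 3+7+5=15. No digit repeats within any run.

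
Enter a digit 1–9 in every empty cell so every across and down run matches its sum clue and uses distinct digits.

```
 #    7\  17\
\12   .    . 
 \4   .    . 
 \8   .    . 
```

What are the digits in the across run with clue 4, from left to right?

4 in 2 cells must be {1,3}; 7 in 3 cells must be {1,2,4}.
The 12 across and the 7 down share only 4, so R1C1 = 4.
R1C2 = 12 − 4 = 8 completes the 12 across.
Given what's placed, R2C1 must be 1 to fit the 4 across and 7 down.
R2C2 = 4 − 1 = 3 completes the 4 across.
R3C1 = 7 − 5 = 2 completes the 7 down.
R3C2 = 8 − 2 = 6 completes the 8 across.

1 3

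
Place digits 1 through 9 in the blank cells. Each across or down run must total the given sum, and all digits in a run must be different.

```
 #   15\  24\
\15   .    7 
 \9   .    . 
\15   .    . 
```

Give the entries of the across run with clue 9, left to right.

24 in 3 cells must be {7,8,9}.
R1C1 = 15 − 7 = 8 completes the 15 across.
Given what's placed, R2C2 must be 8 to fit the 9 across and 24 down.
R3C1 = 6: the only remaining digit allowed by both the 15 across and the 15 down.
R3C2 = 15 − 6 = 9 completes the 15 across.
R2C1 = 9 − 8 = 1 completes the 9 across.

1, 8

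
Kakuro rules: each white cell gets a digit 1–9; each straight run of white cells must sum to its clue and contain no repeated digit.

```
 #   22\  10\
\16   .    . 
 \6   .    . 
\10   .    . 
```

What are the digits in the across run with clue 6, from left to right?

5 1

16 in 2 cells must be {7,9}.
The 16 across and the 10 down share only 7, so R1C2 = 7.
The 6 across and the 22 down share only 5, so R2C1 = 5.
R2C2 = 6 − 5 = 1 completes the 6 across.
R3C2 = 10 − 8 = 2 completes the 10 down.
R1C1 = 16 − 7 = 9 completes the 16 across.
R3C1 = 10 − 2 = 8 completes the 10 across.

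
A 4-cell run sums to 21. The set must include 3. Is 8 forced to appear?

No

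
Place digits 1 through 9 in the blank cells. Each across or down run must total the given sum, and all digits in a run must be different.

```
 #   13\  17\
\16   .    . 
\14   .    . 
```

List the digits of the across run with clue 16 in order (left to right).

7, 9

16 in 2 cells must be {7,9}; 17 in 2 cells must be {8,9}.
The 16 across and the 17 down share only 9, so R1C2 = 9.
R2C2 = 17 − 9 = 8 completes the 17 down.
R1C1 = 16 − 9 = 7 completes the 16 across.
R2C1 = 14 − 8 = 6 completes the 14 across.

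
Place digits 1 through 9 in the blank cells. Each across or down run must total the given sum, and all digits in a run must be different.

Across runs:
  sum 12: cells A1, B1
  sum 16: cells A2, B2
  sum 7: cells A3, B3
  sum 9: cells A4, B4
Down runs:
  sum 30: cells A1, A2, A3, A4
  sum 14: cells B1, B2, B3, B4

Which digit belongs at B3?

1

16 in 2 cells must be {7,9}; 30 in 4 cells must be {6,7,8,9}.
Only 7 fits B2 under both its across sum 16 and down sum 14.
The 7 across and the 30 down share only 6, so A3 = 6.
B3 = 7 − 6 = 1 completes the 7 across.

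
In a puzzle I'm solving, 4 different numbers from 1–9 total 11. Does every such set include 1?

Yes

The only way to make 11 from 4 distinct digits is {1,2,3,5}, which contains 1.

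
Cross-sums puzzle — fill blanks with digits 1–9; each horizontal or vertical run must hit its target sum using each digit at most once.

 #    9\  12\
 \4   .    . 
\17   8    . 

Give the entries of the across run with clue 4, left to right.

1 3

4 in 2 cells must be {1,3}; 17 in 2 cells must be {8,9}.
R1C1 = 9 − 8 = 1 completes the 9 down.
R1C2 = 4 − 1 = 3 completes the 4 across.
R2C2 = 17 − 8 = 9 completes the 17 across.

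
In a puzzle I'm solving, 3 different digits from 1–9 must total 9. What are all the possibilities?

3 distinct digits from 1–9 sum between 6 and 24.

{1,2,6}; {1,3,5}; {2,3,4}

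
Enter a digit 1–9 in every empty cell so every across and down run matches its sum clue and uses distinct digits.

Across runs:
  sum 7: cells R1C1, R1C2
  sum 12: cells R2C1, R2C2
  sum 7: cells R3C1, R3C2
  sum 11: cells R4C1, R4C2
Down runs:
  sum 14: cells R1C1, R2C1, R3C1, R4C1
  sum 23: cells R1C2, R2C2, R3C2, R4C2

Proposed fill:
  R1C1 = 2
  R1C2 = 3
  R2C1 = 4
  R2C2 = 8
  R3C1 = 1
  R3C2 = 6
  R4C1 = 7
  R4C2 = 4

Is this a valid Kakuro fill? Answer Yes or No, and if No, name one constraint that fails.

No — the down run R1C2–R4C2 sums to 21, not 23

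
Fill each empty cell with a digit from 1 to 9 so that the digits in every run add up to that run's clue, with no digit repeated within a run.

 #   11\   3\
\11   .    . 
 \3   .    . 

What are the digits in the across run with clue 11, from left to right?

3 in 2 cells must be {1,2}.
The 11 across and the 3 down share only 2, so R1C2 = 2.
The 3 across and the 11 down share only 2, so R2C1 = 2.
R2C2 = 3 − 2 = 1 completes the 3 across.
R1C1 = 11 − 2 = 9 completes the 11 across.

9, 2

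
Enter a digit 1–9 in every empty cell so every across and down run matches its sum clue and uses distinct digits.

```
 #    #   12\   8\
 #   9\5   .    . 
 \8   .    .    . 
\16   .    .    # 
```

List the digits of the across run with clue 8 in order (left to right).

2 1 5

16 in 2 cells must be {7,9}.
The 16 across and the 9 down share only 7, so R3C1 = 7.
R3C2 = 16 − 7 = 9 completes the 16 across.
R2C1 = 9 − 7 = 2 completes the 9 down.
R2C2 = 1: the only remaining digit allowed by both the 8 across and the 12 down.
R2C3 = 8 − 3 = 5 completes the 8 across.
R1C2 = 12 − 10 = 2 completes the 12 down.
R1C3 = 5 − 2 = 3 completes the 5 across.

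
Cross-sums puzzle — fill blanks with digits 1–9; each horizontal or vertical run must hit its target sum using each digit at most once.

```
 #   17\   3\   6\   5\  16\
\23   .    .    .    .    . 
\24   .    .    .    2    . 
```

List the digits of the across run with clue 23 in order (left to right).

17 in 2 cells must be {8,9}; 3 in 2 cells must be {1,2}; 16 in 2 cells must be {7,9}.
R1C4 = 5 − 2 = 3 completes the 5 down.
Given what's placed, R2C2 must be 1 to fit the 24 across and 3 down.
R1C2 = 3 − 1 = 2 completes the 3 down.
No cell is forced outright now. R1C1 can only be 8 or 9 (the digits allowed by both its 23 across and its 17 down). If R1C1 = 9: then R1C5 would have to be in {1,4,5,8} for the 23 across but in {7,9} for the 16 down — contradiction. So R1C1 = 8.
Given what's placed, R1C5 must be 9 to fit the 23 across and 16 down.
R2C1 = 17 − 8 = 9 completes the 17 down.
R2C5 = 16 − 9 = 7 completes the 16 down.
R1C3 = 23 − 22 = 1 completes the 23 across.

8 2 1 3 9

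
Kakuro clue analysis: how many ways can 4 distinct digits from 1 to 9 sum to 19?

11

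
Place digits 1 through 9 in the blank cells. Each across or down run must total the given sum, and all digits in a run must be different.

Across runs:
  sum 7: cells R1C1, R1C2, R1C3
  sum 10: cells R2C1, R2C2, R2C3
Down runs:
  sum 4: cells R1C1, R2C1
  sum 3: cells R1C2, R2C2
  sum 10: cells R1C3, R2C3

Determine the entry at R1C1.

1

7 in 3 cells must be {1,2,4}; 4 in 2 cells must be {1,3}; 3 in 2 cells must be {1,2}.
The 7 across and the 4 down share only 1, so R1C1 = 1.
Given what's placed, R1C2 must be 2 to fit the 7 across and 3 down.
R1C3 = 7 − 3 = 4 completes the 7 across.
R2C1 = 4 − 1 = 3 completes the 4 down.
R2C2 = 3 − 2 = 1 completes the 3 down.
R2C3 = 10 − 4 = 6 completes the 10 across.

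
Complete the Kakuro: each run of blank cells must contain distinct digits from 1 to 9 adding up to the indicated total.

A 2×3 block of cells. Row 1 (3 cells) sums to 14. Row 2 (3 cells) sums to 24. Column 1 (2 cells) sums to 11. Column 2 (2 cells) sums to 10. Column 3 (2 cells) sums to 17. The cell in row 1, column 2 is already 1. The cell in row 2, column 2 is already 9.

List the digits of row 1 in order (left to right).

4 1 9

24 in 3 cells must be {7,8,9}; 17 in 2 cells must be {8,9}.
Given what's placed, (2,3) must be 8 to fit the 24 across and 17 down.
(1,3) = 17 − 8 = 9 completes the 17 down.
(2,1) = 24 − 17 = 7 completes the 24 across.
(1,1) = 14 − 10 = 4 completes the 14 across.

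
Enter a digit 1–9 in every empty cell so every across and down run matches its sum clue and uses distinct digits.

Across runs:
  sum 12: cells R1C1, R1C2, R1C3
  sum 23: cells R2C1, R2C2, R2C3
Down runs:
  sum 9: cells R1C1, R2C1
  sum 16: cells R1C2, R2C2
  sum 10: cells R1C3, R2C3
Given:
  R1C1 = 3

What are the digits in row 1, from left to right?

23 in 3 cells must be {6,8,9}; 16 in 2 cells must be {7,9}.
R1C2 = 7: the only remaining digit allowed by both the 12 across and the 16 down.
R1C3 = 12 − 10 = 2 completes the 12 across.
R2C1 = 9 − 3 = 6 completes the 9 down.
R2C2 = 16 − 7 = 9 completes the 16 down.
R2C3 = 23 − 15 = 8 completes the 23 across.

3 7 2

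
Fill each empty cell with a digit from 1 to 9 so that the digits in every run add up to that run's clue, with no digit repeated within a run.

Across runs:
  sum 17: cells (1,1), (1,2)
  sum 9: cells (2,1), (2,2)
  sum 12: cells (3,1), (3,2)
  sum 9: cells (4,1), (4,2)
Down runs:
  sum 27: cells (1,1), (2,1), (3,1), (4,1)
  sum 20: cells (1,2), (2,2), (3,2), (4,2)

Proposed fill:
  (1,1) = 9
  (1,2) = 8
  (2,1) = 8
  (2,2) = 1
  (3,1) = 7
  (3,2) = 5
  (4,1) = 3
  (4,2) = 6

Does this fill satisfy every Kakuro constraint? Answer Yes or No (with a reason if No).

Across: 9+8=17; 8+1=9; 7+5=12; 3+6=9. Down: 9+8+7+3=27; 8+1+5+6=20. No digit repeats within any run.

Yes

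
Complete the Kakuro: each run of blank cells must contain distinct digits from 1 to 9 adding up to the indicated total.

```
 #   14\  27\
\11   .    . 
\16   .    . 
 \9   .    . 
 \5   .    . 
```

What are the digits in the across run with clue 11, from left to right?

16 in 2 cells must be {7,9}.
Only 7 fits R2C1 under both its across sum 16 and down sum 14.
R2C2 = 16 − 7 = 9 completes the 16 across.
Nothing is forced directly, so branch on R1C1, whose candidates are 2 or 4. If R1C1 = 2: then R1C2 would have to be in {9} for the 11 across but in {3,4,5,6,7,8} for the 27 down — contradiction. So R1C1 = 4.
R1C2 = 11 − 4 = 7 completes the 11 across.

4, 7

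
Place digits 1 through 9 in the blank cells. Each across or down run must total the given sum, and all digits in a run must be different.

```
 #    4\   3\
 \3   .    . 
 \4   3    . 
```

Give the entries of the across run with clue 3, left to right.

3 in 2 cells must be {1,2}; 4 in 2 cells must be {1,3}.
R1C1 = 4 − 3 = 1 completes the 4 down.
R1C2 = 3 − 1 = 2 completes the 3 across.
R2C2 = 4 − 3 = 1 completes the 4 across.

1, 2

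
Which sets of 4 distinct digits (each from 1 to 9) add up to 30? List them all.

{6,7,8,9}

4 distinct digits from 1–9 sum between 10 and 30.
Only one set works: {6,7,8,9}.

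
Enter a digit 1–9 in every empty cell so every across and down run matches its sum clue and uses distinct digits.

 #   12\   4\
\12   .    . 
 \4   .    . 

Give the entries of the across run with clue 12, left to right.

9 3

4 in 2 cells must be {1,3}.
The 12 across and the 4 down share only 3, so R1C2 = 3.
The 4 across and the 12 down share only 3, so R2C1 = 3.
R2C2 = 4 − 3 = 1 completes the 4 across.
R1C1 = 12 − 3 = 9 completes the 12 across.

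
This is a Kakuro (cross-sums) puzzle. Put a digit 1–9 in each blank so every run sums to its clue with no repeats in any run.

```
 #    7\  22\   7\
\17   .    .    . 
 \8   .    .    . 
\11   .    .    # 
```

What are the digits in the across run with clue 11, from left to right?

2, 9

7 in 3 cells must be {1,2,4}.
Only 5 fits R2C2 under both its across sum 8 and down sum 22.
Nothing is forced directly, so branch on R3C1, whose candidates are 2 or 4. If R3C1 = 4: then R3C2 would have to be in {7} for the 11 across but in {8,9} for the 22 down — contradiction. So R3C1 = 2.
R2C1 = 1: the only remaining digit allowed by both the 8 across and the 7 down.
R2C3 = 8 − 6 = 2 completes the 8 across.
R3C2 = 11 − 2 = 9 completes the 11 across.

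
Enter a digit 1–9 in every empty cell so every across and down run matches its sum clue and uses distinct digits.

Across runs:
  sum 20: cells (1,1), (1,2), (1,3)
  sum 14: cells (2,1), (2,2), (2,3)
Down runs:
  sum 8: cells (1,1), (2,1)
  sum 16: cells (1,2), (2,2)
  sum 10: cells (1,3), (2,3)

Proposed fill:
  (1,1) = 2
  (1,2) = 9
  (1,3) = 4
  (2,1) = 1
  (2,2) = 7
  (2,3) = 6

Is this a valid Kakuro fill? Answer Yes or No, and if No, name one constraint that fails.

No — the across run (1,1)–(1,3) sums to 15, not 20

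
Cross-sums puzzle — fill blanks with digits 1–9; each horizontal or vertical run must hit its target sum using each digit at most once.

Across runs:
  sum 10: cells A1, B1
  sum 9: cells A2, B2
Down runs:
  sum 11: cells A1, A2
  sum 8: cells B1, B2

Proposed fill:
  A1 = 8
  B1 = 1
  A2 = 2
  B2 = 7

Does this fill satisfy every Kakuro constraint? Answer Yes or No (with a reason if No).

No — the across run A1–B1 sums to 9, not 10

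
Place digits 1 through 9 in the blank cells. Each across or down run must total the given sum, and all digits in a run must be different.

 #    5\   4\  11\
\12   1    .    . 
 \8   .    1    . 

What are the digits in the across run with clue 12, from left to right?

4 in 2 cells must be {1,3}.
R1C2 = 4 − 1 = 3 completes the 4 down.
R1C3 = 12 − 4 = 8 completes the 12 across.
R2C1 = 5 − 1 = 4 completes the 5 down.
R2C3 = 8 − 5 = 3 completes the 8 across.

1 3 8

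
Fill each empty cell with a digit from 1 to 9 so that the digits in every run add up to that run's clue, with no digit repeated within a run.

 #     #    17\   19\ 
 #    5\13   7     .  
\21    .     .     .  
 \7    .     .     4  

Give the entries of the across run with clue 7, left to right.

1 2 4

7 in 3 cells must be {1,2,4}.
R1C3 = 13 − 7 = 6 completes the 13 across.
Intersecting the 21 across with the 5 down forces R2C1 = 4.
R2C3 = 19 − 10 = 9 completes the 19 down.
R3C1 = 5 − 4 = 1 completes the 5 down.
R3C2 = 7 − 5 = 2 completes the 7 across.
R2C2 = 21 − 13 = 8 completes the 21 across.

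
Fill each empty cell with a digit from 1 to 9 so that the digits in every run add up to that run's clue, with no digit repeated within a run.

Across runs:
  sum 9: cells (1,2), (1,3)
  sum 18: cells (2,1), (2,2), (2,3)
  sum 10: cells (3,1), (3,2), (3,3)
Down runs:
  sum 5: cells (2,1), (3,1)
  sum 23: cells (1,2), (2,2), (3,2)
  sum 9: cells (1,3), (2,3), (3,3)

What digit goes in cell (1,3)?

23 in 3 cells must be {6,8,9}.
Only 6 fits (3,2) under both its across sum 10 and down sum 23.
Given what's placed, (1,2) must be 8 to fit the 9 across and 23 down.
(1,3) = 9 − 8 = 1 completes the 9 across.

1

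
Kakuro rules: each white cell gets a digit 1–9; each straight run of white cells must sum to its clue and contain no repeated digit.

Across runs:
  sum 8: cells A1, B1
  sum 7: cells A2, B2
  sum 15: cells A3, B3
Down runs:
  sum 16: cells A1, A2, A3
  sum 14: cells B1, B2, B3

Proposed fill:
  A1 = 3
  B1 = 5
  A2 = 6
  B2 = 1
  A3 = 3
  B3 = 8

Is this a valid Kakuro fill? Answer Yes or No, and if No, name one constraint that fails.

No — the down run A1–A3 sums to 12, not 16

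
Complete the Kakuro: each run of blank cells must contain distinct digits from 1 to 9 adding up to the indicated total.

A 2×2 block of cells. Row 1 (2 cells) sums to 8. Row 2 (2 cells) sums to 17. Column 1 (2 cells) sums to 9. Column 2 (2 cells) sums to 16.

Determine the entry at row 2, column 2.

17 in 2 cells must be {8,9}; 16 in 2 cells must be {7,9}.
The 8 across and the 16 down share only 7, so (1,2) = 7.
The 17 across and the 9 down share only 8, so (2,1) = 8.
(2,2) = 17 − 8 = 9 completes the 17 across.
(1,1) = 8 − 7 = 1 completes the 8 across.

9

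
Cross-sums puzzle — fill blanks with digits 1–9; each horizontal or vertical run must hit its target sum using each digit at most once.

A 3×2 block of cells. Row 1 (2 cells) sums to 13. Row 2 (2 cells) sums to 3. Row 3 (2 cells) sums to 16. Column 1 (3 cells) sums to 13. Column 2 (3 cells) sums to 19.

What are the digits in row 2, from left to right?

3 in 2 cells must be {1,2}; 16 in 2 cells must be {7,9}.
The 3 across and the 19 down share only 2, so (2,2) = 2.
Given what's placed, (3,2) must be 9 to fit the 16 across and 19 down.
(1,2) = 19 − 11 = 8 completes the 19 down.
(2,1) = 3 − 2 = 1 completes the 3 across.
(3,1) = 16 − 9 = 7 completes the 16 across.
(1,1) = 13 − 8 = 5 completes the 13 across.

1, 2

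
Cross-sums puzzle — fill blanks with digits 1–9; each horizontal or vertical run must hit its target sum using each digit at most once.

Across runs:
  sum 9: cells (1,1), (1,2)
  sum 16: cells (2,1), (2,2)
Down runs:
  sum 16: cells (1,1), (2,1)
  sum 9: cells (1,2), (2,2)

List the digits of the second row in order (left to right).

9 7

16 in 2 cells must be {7,9}.
The 9 across and the 16 down share only 7, so (1,1) = 7.
(1,2) = 9 − 7 = 2 completes the 9 across.
(2,1) = 16 − 7 = 9 completes the 16 down.
(2,2) = 16 − 9 = 7 completes the 16 across.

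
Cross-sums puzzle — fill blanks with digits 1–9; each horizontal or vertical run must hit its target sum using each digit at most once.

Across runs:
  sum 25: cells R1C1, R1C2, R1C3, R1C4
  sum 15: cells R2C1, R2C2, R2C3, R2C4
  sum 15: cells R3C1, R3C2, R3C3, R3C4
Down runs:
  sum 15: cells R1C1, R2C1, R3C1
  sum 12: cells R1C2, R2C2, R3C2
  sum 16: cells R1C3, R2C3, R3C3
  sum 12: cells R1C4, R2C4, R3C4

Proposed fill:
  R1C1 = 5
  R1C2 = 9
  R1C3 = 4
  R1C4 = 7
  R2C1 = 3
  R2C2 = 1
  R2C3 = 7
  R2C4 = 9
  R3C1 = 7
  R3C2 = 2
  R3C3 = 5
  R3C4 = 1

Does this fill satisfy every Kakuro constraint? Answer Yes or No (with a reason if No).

No — the down run R1C4–R3C4 sums to 17, not 12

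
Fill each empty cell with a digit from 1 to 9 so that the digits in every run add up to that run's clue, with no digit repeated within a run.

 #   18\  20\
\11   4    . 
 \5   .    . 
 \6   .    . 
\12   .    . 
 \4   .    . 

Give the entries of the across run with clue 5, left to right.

2, 3

4 in 2 cells must be {1,3}.
R1C2 = 11 − 4 = 7 completes the 11 across.
Nothing is forced directly, so branch on R4C1, whose candidates are 3 or 5 or 8. If R4C1 = 3: then R4C2 would have to be in {9} for the 12 across but in {1,2,3,4,5,6} for the 20 down — contradiction. If R4C1 = 5: then R4C2 would have to be in {7} for the 12 across but in {1,2,3,4,5,6} for the 20 down — contradiction. So R4C1 = 8.
R4C2 = 12 − 8 = 4 completes the 12 across.
No cell is forced outright now. R3C1 can only be 1 or 2 (the digits allowed by both its 6 across and its 18 down). If R3C1 = 2: then R3C2 would have to be in {4} for the 6 across but in {1,2,3,5,6} for the 20 down — contradiction. So R3C1 = 1.
R3C2 = 6 − 1 = 5 completes the 6 across.
R5C1 = 3: the only remaining digit allowed by both the 4 across and the 18 down.
R5C2 = 4 − 3 = 1 completes the 4 across.
R2C1 = 18 − 16 = 2 completes the 18 down.
R2C2 = 5 − 2 = 3 completes the 5 across.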